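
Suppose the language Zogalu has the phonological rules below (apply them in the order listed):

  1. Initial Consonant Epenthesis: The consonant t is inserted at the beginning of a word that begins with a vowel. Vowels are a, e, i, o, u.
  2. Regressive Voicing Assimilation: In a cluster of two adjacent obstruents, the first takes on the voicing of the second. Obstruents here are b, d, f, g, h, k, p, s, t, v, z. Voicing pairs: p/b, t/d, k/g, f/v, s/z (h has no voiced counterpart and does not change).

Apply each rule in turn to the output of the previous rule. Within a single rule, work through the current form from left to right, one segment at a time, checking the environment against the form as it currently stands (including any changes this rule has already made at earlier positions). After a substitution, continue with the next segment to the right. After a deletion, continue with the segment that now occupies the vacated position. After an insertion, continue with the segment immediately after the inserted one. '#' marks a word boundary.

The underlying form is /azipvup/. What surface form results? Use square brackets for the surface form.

[tazibvup]

1 Initial Consonant Epenthesis: [azipvup] → [tazipvup]
2 Regressive Voicing Assimilation: [tazipvup] → [tazibvup]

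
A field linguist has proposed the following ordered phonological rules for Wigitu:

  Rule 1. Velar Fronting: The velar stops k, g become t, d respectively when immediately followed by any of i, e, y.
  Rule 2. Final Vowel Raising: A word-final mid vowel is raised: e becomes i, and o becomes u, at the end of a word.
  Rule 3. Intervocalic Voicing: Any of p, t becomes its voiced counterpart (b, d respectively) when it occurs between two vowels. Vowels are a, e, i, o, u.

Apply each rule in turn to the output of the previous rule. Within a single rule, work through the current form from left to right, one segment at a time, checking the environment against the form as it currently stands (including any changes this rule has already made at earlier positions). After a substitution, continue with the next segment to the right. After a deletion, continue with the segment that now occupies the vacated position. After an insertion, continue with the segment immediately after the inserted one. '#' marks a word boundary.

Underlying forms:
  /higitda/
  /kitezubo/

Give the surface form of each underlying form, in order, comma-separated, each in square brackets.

[hiditda], [tidezubu]

/higitda/:
  Rule 1 Velar Fronting: [higitda] → [hiditda]
  Rule 2 Final Vowel Raising: no change — [hiditda]
  Rule 3 Intervocalic Voicing: no change — [hiditda]
/kitezubo/:
  Rule 1 Velar Fronting: [kitezubo] → [titezubo]
  Rule 2 Final Vowel Raising: [titezubo] → [titezubu]
  Rule 3 Intervocalic Voicing: [titezubu] → [tidezubu]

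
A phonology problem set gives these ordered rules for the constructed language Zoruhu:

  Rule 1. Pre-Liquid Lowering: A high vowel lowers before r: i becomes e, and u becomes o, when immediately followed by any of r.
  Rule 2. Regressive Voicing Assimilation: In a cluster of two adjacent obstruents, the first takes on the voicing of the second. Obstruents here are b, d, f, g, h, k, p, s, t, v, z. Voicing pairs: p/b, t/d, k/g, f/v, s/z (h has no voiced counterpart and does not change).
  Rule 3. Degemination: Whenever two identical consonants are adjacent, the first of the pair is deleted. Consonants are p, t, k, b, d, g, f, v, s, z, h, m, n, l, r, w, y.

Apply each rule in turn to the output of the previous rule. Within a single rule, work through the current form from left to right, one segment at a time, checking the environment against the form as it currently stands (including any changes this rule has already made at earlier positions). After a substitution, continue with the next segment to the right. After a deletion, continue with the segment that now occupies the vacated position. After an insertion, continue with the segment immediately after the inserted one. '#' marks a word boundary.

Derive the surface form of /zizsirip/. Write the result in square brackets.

[ziserip]

Rule 1 Pre-Liquid Lowering: [zizsirip] → [zizserip]
Rule 2 Regressive Voicing Assimilation: [zizserip] → [zisserip]
Rule 3 Degemination: [zisserip] → [ziserip]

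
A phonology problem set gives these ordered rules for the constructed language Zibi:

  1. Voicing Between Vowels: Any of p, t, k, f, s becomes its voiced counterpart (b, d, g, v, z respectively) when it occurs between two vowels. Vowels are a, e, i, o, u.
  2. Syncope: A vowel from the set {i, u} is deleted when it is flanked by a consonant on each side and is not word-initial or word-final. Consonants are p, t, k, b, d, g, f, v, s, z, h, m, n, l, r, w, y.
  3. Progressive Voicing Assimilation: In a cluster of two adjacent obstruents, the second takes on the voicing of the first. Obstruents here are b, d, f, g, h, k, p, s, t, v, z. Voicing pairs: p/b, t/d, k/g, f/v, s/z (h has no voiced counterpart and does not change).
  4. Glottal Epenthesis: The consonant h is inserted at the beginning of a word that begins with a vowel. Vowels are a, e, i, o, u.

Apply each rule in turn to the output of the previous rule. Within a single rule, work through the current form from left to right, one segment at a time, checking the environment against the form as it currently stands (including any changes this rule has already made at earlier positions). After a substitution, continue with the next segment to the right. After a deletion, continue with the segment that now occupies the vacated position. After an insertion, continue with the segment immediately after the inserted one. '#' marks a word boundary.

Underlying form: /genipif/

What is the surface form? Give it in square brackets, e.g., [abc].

1 Voicing Between Vowels: [genipif] → [genibif]
2 Syncope: [genibif] → [genbf]
3 Progressive Voicing Assimilation: [genbf] → [genbv]
4 Glottal Epenthesis: no change — [genbv]

[genbv]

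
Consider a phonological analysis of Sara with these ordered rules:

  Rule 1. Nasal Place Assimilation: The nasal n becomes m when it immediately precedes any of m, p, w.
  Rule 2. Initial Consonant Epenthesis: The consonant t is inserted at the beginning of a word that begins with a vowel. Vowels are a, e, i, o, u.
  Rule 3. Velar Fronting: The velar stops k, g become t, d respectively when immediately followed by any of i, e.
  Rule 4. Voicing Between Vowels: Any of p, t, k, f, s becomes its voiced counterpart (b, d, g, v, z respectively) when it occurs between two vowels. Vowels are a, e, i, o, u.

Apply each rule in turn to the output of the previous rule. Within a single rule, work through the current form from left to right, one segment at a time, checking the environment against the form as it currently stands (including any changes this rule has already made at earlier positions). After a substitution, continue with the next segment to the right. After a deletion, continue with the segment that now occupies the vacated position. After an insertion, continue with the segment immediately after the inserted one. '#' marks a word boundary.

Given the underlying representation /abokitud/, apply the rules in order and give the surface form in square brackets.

[tabodidud]

Rule 1 Nasal Place Assimilation: no change — [abokitud]
Rule 2 Initial Consonant Epenthesis: [abokitud] → [tabokitud]
Rule 3 Velar Fronting: [tabokitud] → [tabotitud]
Rule 4 Voicing Between Vowels: [tabotitud] → [tabodidud]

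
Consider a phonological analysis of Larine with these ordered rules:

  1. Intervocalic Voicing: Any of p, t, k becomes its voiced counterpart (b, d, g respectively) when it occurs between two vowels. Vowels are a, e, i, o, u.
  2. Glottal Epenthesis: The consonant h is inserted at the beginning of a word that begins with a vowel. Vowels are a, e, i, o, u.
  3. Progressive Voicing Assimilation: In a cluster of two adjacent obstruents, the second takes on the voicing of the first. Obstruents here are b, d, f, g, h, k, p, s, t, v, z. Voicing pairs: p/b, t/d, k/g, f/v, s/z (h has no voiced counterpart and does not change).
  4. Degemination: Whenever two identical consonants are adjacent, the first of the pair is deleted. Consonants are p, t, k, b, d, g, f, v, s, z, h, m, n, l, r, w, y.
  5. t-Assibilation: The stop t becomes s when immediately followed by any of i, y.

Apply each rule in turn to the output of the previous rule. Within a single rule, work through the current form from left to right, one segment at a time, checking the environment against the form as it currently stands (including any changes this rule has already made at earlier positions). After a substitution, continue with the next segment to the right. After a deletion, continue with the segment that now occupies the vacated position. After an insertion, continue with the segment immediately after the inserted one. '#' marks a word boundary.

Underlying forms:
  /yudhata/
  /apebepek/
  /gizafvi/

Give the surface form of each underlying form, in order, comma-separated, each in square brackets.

[yudhada], [habebebek], [gizafi]

/yudhata/:
  1 Intervocalic Voicing: [yudhata] → [yudhada]
  2 Glottal Epenthesis: no change — [yudhada]
  3 Progressive Voicing Assimilation: no change — [yudhada]
  4 Degemination: no change — [yudhada]
  5 t-Assibilation: no change — [yudhada]
/apebepek/:
  1 Intervocalic Voicing: [apebepek] → [abebebek]
  2 Glottal Epenthesis: [abebebek] → [habebebek]
  3 Progressive Voicing Assimilation: no change — [habebebek]
  4 Degemination: no change — [habebebek]
  5 t-Assibilation: no change — [habebebek]
/gizafvi/:
  1 Intervocalic Voicing: no change — [gizafvi]
  2 Glottal Epenthesis: no change — [gizafvi]
  3 Progressive Voicing Assimilation: [gizafvi] → [gizaffi]
  4 Degemination: [gizaffi] → [gizafi]
  5 t-Assibilation: no change — [gizafi]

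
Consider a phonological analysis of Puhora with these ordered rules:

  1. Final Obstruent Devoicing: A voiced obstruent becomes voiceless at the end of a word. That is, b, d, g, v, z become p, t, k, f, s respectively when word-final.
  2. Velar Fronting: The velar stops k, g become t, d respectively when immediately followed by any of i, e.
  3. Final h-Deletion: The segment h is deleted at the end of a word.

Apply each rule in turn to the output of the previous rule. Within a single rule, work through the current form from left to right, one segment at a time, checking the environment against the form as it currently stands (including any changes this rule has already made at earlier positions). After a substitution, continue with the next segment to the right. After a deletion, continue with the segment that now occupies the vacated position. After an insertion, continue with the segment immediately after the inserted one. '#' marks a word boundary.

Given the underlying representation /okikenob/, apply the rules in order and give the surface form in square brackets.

1 Final Obstruent Devoicing: [okikenob] → [okikenop]
2 Velar Fronting: [okikenop] → [otitenop]
3 Final h-Deletion: no change — [otitenop]

[otitenop]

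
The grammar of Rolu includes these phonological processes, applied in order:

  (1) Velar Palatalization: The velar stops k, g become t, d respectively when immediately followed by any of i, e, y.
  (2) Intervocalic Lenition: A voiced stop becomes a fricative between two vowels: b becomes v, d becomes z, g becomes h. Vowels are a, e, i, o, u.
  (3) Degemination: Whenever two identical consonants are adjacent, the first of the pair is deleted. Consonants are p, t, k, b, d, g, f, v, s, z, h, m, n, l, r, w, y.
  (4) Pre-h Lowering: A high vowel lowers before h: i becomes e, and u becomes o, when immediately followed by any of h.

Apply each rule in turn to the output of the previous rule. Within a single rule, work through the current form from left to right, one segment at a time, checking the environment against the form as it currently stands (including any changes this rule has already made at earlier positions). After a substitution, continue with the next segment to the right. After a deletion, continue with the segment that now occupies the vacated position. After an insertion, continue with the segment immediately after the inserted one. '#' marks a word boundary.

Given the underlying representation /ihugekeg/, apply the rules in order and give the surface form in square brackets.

(1) Velar Palatalization: [ihugekeg] → [ihudeteg]
(2) Intervocalic Lenition: [ihudeteg] → [ihuzeteg]
(3) Degemination: no change — [ihuzeteg]
(4) Pre-h Lowering: [ihuzeteg] → [ehuzeteg]

[ehuzeteg]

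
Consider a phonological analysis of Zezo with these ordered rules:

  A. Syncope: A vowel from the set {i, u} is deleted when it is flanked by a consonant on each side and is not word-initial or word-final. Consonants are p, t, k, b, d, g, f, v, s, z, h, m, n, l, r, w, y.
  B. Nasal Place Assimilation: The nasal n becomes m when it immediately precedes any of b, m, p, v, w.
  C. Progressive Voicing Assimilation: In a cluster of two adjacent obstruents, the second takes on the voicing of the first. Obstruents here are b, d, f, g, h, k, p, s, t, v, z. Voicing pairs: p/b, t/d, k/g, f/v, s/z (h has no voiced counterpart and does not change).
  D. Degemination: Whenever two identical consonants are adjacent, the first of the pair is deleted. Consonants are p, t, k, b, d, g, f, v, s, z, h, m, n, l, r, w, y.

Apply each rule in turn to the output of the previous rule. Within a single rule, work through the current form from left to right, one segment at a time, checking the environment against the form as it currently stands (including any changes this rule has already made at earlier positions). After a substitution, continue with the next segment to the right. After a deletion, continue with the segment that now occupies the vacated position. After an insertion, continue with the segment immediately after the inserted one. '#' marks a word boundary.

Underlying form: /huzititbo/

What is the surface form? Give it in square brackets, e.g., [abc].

A Syncope: [huzititbo] → [hzttbo]
B Nasal Place Assimilation: no change — [hzttbo]
C Progressive Voicing Assimilation: [hzttbo] → [hsttpo]
D Degemination: [hsttpo] → [hstpo]

[hstpo]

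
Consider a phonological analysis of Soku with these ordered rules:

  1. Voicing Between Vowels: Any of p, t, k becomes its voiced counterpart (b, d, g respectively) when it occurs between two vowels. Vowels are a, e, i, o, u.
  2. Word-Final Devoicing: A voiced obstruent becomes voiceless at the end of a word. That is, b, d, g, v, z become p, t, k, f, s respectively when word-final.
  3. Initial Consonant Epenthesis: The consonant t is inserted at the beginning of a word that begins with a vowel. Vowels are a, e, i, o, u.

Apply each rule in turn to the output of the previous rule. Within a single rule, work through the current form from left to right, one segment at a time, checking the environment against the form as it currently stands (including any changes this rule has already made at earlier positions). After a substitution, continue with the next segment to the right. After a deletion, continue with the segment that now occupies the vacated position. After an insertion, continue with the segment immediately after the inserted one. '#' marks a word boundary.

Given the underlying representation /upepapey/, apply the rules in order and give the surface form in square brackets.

1 Voicing Between Vowels: [upepapey] → [ubebabey]
2 Word-Final Devoicing: no change — [ubebabey]
3 Initial Consonant Epenthesis: [ubebabey] → [tubebabey]

[tubebabey]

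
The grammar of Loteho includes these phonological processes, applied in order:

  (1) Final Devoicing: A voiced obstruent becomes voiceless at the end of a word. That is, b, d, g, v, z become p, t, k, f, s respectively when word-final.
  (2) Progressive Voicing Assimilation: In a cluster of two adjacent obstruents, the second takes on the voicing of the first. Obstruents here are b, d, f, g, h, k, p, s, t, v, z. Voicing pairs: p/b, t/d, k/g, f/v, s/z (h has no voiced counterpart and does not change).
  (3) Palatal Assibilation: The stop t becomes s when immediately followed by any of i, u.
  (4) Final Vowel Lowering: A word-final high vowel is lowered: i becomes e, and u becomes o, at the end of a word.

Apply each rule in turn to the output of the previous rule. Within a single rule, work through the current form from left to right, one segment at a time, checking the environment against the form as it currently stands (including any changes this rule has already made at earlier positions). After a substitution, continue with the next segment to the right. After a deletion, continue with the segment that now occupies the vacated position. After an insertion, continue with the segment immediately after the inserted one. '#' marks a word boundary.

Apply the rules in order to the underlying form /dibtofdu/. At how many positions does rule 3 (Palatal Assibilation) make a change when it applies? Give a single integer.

(1) Final Devoicing: no change — [dibtofdu]
(2) Progressive Voicing Assimilation: [dibtofdu] → [dibdoftu]
(3) Palatal Assibilation: [dibdoftu] → [dibdofsu]
(4) Final Vowel Lowering: [dibdofsu] → [dibdofso]
Rule 3 changed 1 position(s).

1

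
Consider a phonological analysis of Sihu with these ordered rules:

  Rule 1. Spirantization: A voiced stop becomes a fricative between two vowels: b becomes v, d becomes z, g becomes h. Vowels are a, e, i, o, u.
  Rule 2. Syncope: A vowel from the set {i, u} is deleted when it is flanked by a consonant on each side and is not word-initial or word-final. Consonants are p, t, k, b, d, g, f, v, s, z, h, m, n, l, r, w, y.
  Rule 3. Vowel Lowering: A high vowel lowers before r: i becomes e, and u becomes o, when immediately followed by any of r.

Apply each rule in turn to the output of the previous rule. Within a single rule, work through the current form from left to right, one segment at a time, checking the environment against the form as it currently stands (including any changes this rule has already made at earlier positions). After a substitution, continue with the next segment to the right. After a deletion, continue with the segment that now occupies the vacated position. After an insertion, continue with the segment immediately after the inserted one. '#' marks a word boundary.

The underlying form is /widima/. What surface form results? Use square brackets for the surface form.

[wzma]

Rule 1 Spirantization: [widima] → [wizima]
Rule 2 Syncope: [wizima] → [wzma]
Rule 3 Vowel Lowering: no change — [wzma]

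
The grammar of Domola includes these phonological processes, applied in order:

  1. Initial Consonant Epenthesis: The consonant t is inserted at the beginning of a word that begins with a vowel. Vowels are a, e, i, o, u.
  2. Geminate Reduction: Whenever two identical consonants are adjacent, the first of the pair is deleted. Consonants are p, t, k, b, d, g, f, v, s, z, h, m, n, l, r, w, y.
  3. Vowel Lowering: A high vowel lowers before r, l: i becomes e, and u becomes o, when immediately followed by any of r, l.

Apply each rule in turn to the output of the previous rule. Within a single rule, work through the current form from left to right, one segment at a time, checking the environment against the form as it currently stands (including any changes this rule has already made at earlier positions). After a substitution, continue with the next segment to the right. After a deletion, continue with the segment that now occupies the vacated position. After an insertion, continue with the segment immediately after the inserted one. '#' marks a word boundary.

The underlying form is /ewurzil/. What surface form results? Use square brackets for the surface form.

1 Initial Consonant Epenthesis: [ewurzil] → [tewurzil]
2 Geminate Reduction: no change — [tewurzil]
3 Vowel Lowering: [tewurzil] → [teworzel]

[teworzel]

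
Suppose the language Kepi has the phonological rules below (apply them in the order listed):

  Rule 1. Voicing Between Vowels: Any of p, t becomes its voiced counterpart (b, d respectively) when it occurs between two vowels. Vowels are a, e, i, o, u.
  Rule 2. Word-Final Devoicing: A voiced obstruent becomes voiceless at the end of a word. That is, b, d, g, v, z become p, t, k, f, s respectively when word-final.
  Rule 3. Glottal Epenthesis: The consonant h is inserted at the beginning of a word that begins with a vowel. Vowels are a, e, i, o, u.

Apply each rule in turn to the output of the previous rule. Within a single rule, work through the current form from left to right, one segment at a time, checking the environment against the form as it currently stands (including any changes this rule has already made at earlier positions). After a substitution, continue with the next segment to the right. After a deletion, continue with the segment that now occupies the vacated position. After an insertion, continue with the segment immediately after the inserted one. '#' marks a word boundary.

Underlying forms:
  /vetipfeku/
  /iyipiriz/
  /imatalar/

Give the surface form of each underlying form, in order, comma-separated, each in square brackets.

/vetipfeku/:
  Rule 1 Voicing Between Vowels: [vetipfeku] → [vedipfeku]
  Rule 2 Word-Final Devoicing: no change — [vedipfeku]
  Rule 3 Glottal Epenthesis: no change — [vedipfeku]
/iyipiriz/:
  Rule 1 Voicing Between Vowels: [iyipiriz] → [iyibiriz]
  Rule 2 Word-Final Devoicing: [iyibiriz] → [iyibiris]
  Rule 3 Glottal Epenthesis: [iyibiris] → [hiyibiris]
/imatalar/:
  Rule 1 Voicing Between Vowels: [imatalar] → [imadalar]
  Rule 2 Word-Final Devoicing: no change — [imadalar]
  Rule 3 Glottal Epenthesis: [imadalar] → [himadalar]

[vedipfeku], [hiyibiris], [himadalar]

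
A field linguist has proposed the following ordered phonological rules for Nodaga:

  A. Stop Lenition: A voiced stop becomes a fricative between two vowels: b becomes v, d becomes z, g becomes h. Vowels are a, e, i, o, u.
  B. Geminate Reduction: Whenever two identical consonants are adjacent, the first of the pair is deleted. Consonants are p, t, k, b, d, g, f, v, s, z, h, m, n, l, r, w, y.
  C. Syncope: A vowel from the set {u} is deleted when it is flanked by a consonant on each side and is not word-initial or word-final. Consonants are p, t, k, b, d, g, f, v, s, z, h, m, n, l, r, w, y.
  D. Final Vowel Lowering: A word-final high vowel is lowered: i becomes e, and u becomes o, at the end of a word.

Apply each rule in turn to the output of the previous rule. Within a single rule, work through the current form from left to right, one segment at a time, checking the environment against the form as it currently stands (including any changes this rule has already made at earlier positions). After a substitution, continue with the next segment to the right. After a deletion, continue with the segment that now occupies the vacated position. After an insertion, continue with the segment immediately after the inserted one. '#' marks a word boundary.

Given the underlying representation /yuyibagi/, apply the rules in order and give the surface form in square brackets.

A Stop Lenition: [yuyibagi] → [yuyivahi]
B Geminate Reduction: no change — [yuyivahi]
C Syncope: [yuyivahi] → [yyivahi]
D Final Vowel Lowering: [yyivahi] → [yyivahe]

[yyivahe]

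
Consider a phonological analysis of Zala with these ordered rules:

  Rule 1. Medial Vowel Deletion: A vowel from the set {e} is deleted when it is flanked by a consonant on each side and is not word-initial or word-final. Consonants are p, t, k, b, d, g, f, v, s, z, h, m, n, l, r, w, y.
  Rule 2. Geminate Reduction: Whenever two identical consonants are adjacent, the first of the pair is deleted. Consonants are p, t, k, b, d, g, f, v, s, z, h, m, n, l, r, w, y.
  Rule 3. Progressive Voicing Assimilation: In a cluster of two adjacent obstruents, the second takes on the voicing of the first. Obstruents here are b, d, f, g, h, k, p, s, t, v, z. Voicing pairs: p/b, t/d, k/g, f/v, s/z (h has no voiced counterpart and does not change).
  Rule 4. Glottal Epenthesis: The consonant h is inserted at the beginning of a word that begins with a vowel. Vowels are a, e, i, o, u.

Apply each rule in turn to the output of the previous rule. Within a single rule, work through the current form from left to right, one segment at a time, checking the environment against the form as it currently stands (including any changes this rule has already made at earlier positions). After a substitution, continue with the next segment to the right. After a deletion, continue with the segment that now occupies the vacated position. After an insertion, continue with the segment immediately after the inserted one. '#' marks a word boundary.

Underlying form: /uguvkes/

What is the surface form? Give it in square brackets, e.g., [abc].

Rule 1 Medial Vowel Deletion: [uguvkes] → [uguvks]
Rule 2 Geminate Reduction: no change — [uguvks]
Rule 3 Progressive Voicing Assimilation: [uguvks] → [uguvgz]
Rule 4 Glottal Epenthesis: [uguvgz] → [huguvgz]

[huguvgz]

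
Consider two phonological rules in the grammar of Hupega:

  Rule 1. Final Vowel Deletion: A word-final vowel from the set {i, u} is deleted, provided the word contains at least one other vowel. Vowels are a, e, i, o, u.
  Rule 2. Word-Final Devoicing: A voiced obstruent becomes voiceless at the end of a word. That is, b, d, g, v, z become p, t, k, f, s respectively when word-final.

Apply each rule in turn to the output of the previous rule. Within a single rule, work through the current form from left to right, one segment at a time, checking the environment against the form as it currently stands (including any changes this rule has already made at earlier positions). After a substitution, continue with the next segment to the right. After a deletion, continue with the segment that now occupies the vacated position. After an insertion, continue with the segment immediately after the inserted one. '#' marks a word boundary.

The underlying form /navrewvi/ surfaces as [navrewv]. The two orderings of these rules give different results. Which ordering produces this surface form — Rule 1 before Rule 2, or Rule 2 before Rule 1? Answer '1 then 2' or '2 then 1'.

Order 1 then 2:
  1 Final Vowel Deletion: [navrewvi] → [navrewv]
  2 Word-Final Devoicing: [navrewv] → [navrewf]
  result: [navrewf]
Order 2 then 1:
  2 Word-Final Devoicing: no change — [navrewvi]
  1 Final Vowel Deletion: [navrewvi] → [navrewv]
  result: [navrewv]

2 then 1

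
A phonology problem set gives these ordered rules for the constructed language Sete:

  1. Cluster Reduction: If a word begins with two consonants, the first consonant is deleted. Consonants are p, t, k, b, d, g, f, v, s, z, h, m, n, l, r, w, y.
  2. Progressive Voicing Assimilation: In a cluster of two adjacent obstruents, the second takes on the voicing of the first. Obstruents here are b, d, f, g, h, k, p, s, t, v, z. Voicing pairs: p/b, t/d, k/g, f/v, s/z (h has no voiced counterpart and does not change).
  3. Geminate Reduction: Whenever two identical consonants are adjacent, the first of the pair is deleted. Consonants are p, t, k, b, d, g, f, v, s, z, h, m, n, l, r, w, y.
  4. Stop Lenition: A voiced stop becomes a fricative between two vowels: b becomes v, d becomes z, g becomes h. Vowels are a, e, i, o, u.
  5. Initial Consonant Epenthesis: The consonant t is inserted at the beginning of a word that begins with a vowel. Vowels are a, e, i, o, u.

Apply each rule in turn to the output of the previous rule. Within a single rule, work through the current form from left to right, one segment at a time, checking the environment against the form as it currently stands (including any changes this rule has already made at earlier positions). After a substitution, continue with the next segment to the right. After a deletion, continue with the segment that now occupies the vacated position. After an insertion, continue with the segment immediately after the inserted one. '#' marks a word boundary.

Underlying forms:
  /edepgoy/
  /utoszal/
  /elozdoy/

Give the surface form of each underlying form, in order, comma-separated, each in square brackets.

/edepgoy/:
  1 Cluster Reduction: no change — [edepgoy]
  2 Progressive Voicing Assimilation: [edepgoy] → [edepkoy]
  3 Geminate Reduction: no change — [edepkoy]
  4 Stop Lenition: [edepkoy] → [ezepkoy]
  5 Initial Consonant Epenthesis: [ezepkoy] → [tezepkoy]
/utoszal/:
  1 Cluster Reduction: no change — [utoszal]
  2 Progressive Voicing Assimilation: [utoszal] → [utossal]
  3 Geminate Reduction: [utossal] → [utosal]
  4 Stop Lenition: no change — [utosal]
  5 Initial Consonant Epenthesis: [utosal] → [tutosal]
/elozdoy/:
  1 Cluster Reduction: no change — [elozdoy]
  2 Progressive Voicing Assimilation: no change — [elozdoy]
  3 Geminate Reduction: no change — [elozdoy]
  4 Stop Lenition: no change — [elozdoy]
  5 Initial Consonant Epenthesis: [elozdoy] → [telozdoy]

[tezepkoy], [tutosal], [telozdoy]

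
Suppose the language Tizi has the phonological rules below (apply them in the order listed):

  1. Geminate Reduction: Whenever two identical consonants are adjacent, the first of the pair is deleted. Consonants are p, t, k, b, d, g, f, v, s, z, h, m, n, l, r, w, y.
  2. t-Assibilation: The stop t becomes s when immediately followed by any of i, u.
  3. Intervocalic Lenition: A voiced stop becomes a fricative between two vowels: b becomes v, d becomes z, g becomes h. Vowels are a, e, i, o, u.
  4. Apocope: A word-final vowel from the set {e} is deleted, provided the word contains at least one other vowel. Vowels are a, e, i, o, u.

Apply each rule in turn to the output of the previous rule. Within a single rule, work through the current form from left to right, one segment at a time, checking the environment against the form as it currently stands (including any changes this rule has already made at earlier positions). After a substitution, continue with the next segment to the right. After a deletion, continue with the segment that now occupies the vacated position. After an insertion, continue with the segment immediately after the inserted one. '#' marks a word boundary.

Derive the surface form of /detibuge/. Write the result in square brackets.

[desivuh]

1 Geminate Reduction: no change — [detibuge]
2 t-Assibilation: [detibuge] → [desibuge]
3 Intervocalic Lenition: [desibuge] → [desivuhe]
4 Apocope: [desivuhe] → [desivuh]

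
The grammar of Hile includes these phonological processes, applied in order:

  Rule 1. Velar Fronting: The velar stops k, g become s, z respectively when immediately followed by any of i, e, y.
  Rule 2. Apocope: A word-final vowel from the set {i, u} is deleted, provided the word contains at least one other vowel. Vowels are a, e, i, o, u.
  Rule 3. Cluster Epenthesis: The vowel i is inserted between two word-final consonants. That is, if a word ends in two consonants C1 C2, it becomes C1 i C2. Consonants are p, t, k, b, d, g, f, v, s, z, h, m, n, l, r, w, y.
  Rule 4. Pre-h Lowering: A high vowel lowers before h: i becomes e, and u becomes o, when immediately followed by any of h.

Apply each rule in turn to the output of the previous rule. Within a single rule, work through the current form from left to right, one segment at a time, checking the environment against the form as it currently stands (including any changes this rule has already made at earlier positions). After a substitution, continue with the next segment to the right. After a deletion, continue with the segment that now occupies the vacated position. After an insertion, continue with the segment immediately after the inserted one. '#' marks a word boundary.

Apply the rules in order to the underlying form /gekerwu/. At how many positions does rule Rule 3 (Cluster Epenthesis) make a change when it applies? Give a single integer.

Rule 1 Velar Fronting: [gekerwu] → [zeserwu]
Rule 2 Apocope: [zeserwu] → [zeserw]
Rule 3 Cluster Epenthesis: [zeserw] → [zeseriw]
Rule 4 Pre-h Lowering: no change — [zeseriw]
Rule Rule 3 changed 1 position(s).

1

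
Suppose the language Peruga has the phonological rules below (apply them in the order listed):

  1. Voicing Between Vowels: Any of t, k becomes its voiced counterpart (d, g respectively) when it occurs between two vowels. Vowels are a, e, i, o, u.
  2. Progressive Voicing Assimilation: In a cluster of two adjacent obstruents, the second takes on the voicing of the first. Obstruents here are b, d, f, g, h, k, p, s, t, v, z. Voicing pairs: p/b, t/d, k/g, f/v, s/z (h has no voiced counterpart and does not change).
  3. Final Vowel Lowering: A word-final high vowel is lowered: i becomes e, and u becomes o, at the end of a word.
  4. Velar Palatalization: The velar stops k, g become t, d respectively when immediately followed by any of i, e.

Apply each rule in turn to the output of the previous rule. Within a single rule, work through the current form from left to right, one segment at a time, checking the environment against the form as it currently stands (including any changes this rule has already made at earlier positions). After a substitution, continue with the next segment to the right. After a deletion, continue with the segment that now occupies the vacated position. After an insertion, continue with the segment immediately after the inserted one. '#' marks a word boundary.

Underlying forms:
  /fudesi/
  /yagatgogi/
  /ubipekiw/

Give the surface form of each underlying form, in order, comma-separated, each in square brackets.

/fudesi/:
  1 Voicing Between Vowels: no change — [fudesi]
  2 Progressive Voicing Assimilation: no change — [fudesi]
  3 Final Vowel Lowering: [fudesi] → [fudese]
  4 Velar Palatalization: no change — [fudese]
/yagatgogi/:
  1 Voicing Between Vowels: no change — [yagatgogi]
  2 Progressive Voicing Assimilation: [yagatgogi] → [yagatkogi]
  3 Final Vowel Lowering: [yagatkogi] → [yagatkoge]
  4 Velar Palatalization: [yagatkoge] → [yagatkode]
/ubipekiw/:
  1 Voicing Between Vowels: [ubipekiw] → [ubipegiw]
  2 Progressive Voicing Assimilation: no change — [ubipegiw]
  3 Final Vowel Lowering: no change — [ubipegiw]
  4 Velar Palatalization: [ubipegiw] → [ubipediw]

[fudese], [yagatkode], [ubipediw]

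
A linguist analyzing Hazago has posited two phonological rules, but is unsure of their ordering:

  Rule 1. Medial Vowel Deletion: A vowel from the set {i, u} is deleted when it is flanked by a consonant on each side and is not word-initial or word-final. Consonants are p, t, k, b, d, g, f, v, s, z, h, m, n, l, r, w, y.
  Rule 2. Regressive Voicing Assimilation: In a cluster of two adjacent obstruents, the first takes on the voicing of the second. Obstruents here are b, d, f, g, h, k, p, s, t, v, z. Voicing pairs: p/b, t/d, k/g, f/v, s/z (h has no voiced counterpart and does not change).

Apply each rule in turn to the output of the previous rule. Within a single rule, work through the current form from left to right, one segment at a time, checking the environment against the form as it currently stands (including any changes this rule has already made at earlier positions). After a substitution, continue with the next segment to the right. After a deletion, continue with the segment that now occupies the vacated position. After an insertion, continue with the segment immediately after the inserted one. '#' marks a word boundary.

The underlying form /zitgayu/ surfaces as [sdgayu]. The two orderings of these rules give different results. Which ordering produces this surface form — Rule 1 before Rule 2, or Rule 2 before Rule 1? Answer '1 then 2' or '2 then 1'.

1 then 2

Order 1 then 2:
  1 Medial Vowel Deletion: [zitgayu] → [ztgayu]
  2 Regressive Voicing Assimilation: [ztgayu] → [sdgayu]
  result: [sdgayu]
Order 2 then 1:
  2 Regressive Voicing Assimilation: [zitgayu] → [zidgayu]
  1 Medial Vowel Deletion: [zidgayu] → [zdgayu]
  result: [zdgayu]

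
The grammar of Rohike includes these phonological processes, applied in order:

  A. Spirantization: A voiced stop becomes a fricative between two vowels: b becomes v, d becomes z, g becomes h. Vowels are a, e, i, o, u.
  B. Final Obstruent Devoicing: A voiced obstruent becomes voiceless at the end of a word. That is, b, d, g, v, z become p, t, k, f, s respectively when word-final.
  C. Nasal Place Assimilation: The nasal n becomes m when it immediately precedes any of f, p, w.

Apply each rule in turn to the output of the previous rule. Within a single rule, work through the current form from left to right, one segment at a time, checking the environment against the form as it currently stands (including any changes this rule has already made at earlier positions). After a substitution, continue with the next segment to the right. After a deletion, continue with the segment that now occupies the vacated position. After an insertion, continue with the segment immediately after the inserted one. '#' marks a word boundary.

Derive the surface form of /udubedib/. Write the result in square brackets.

[uzuvezip]

A Spirantization: [udubedib] → [uzuvezib]
B Final Obstruent Devoicing: [uzuvezib] → [uzuvezip]
C Nasal Place Assimilation: no change — [uzuvezip]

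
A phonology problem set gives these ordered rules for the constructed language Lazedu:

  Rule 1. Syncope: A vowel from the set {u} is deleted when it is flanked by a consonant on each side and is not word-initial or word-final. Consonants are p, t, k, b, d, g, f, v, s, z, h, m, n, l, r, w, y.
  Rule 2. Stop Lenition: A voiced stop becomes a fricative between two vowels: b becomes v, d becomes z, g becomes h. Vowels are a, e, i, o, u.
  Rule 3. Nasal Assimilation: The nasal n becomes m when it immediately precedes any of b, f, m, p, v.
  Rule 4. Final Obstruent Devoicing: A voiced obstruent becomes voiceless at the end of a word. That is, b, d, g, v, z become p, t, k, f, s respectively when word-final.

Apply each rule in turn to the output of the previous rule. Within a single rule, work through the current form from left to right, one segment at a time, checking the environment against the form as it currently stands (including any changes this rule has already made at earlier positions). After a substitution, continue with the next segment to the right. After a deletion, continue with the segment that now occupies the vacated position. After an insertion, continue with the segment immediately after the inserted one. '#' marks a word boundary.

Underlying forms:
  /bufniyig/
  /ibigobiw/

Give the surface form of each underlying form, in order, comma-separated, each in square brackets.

[bfniyik], [ivihoviw]

/bufniyig/:
  Rule 1 Syncope: [bufniyig] → [bfniyig]
  Rule 2 Stop Lenition: no change — [bfniyig]
  Rule 3 Nasal Assimilation: no change — [bfniyig]
  Rule 4 Final Obstruent Devoicing: [bfniyig] → [bfniyik]
/ibigobiw/:
  Rule 1 Syncope: no change — [ibigobiw]
  Rule 2 Stop Lenition: [ibigobiw] → [ivihoviw]
  Rule 3 Nasal Assimilation: no change — [ivihoviw]
  Rule 4 Final Obstruent Devoicing: no change — [ivihoviw]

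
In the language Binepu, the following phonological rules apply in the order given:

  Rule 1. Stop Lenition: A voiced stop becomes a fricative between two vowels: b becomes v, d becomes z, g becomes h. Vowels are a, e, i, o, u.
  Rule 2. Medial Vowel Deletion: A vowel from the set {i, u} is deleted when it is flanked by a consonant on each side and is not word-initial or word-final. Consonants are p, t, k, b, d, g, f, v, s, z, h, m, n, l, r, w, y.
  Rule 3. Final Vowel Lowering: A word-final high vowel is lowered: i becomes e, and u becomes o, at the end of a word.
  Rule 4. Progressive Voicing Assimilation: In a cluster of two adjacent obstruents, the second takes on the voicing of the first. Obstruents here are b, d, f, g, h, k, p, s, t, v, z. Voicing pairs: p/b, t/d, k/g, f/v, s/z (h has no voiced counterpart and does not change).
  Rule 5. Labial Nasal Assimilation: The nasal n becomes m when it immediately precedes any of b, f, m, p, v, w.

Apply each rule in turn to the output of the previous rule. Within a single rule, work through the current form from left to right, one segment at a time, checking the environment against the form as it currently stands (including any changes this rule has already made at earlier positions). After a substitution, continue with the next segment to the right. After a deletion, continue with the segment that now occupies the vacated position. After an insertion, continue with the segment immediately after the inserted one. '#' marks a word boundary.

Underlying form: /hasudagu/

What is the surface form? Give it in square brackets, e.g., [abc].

Rule 1 Stop Lenition: [hasudagu] → [hasuzahu]
Rule 2 Medial Vowel Deletion: [hasuzahu] → [haszahu]
Rule 3 Final Vowel Lowering: [haszahu] → [haszaho]
Rule 4 Progressive Voicing Assimilation: [haszaho] → [hassaho]
Rule 5 Labial Nasal Assimilation: no change — [hassaho]

[hassaho]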